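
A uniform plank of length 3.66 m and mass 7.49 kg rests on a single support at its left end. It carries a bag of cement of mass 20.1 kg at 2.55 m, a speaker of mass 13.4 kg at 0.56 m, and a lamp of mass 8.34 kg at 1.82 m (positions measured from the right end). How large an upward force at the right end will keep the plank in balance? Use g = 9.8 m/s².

F ≈ 249 N

About the left end:
Beam weight: 7.49 × 9.8 = 73.4 N down at 1.83 m → arm 1.83 m, τ = 73.4 × 1.83 = 134.3 N·m clockwise.
Bag of cement: 20.1 × 9.8 = 197 N down at 2.55 m → arm 1.11 m, τ = 197 × 1.11 = 218.7 N·m clockwise.
Speaker: 13.4 × 9.8 = 131.3 N down at 0.56 m → arm 3.1 m, τ = 131.3 × 3.1 = 407 N·m clockwise.
Lamp: 8.34 × 9.8 = 81.73 N down at 1.82 m → arm 1.84 m, τ = 81.73 × 1.84 = 150.4 N·m clockwise.
Net moment of the loads = 910.4 N·m clockwise.
The upward force F acts at the right end, arm 3.66 m, giving F × 3.66 counterclockwise.
Στ = 0 ⇒ F × 3.66 = 910.4 ⇒ F = 910.4 / 3.66 = 249 N.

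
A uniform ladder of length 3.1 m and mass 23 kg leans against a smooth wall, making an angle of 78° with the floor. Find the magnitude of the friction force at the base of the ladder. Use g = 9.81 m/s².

f ≈ 24 N

Take moments about the foot of the ladder.
Ladder weight 23×9.81 = 225.6 N acts at 1.55 m along the ladder; its horizontal arm is 1.55·cos78° = 0.3223 m → τ = 72.71 N·m clockwise.
Wall normal N acts horizontally at the top; its moment arm is the height L sinθ = 3.1·sin78° = 3.032 m, counterclockwise.
Balancing moments: N × 3.032 = 72.71, giving N = 24 N.
ΣFx = 0: friction at the foot balances the wall's push, so f = N_wall = 24 N.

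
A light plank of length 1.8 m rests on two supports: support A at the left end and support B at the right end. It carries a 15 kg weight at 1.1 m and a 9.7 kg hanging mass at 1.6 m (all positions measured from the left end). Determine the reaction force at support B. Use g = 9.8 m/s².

Taking torques about support A:
Weight: 15 × 9.8 = 147 N down at 1.1 m → arm 1.1 m, τ = 147 × 1.1 = 161.7 N·m clockwise.
Hanging mass: 9.7 × 9.8 = 95.06 N down at 1.6 m → arm 1.6 m, τ = 95.06 × 1.6 = 152.1 N·m clockwise.
Net load moment about support A = 313.8 N·m clockwise.
Reaction R at support B is upward at 1.8 m, arm 1.8 m → moment R × 1.8 counterclockwise.
Setting net torque to zero: R × 1.8 = 313.8 → R = 174 N.

R_B ≈ 174 N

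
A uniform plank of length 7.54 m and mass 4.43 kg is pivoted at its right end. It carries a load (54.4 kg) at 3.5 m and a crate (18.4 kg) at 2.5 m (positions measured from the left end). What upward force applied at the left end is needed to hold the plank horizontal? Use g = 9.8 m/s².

F ≈ 428 N

Take moments about the right end.
Beam weight: 4.43 × 9.8 = 43.41 N down at 3.77 m → arm 3.77 m, τ = 43.41 × 3.77 = 163.7 N·m counterclockwise.
Load: 54.4 × 9.8 = 533.1 N down at 3.5 m → arm 4.04 m, τ = 533.1 × 4.04 = 2154 N·m counterclockwise.
Crate: 18.4 × 9.8 = 180.3 N down at 2.5 m → arm 5.04 m, τ = 180.3 × 5.04 = 908.7 N·m counterclockwise.
Net moment of the loads = 3226 N·m counterclockwise.
The upward force F acts at the left end, arm 7.54 m, giving F × 7.54 clockwise.
Balancing moments: F × 7.54 = 3226, giving F = 3226 / 7.54 = 428 N.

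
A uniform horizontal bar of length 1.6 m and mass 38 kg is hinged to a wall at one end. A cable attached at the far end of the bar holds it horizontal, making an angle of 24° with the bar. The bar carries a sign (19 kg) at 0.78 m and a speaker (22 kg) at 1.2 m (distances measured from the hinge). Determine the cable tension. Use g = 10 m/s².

Sum moments about the hinge (the unknown hinge reaction has zero arm there).
Beam weight: 38 × 10 = 380 N down at 0.8 m → arm 0.8 m, τ = 380 × 0.8 = 304 N·m clockwise.
Sign: 19 × 10 = 190 N down at 0.78 m → arm 0.78 m, τ = 190 × 0.78 = 148.2 N·m clockwise.
Speaker: 22 × 10 = 220 N down at 1.2 m → arm 1.2 m, τ = 220 × 1.2 = 264 N·m clockwise.
Total clockwise load moment = 716.2 N·m.
The cable tension T acts at 1.6 m; only its component perpendicular to the bar, T sinθ, produces torque. sin 24° = 0.4067.
Στ = 0 ⇒ T × 1.6 × 0.4067 = 716.2 ⇒ T = 716.2 / 0.6507 = 1100 N.

T ≈ 1100 N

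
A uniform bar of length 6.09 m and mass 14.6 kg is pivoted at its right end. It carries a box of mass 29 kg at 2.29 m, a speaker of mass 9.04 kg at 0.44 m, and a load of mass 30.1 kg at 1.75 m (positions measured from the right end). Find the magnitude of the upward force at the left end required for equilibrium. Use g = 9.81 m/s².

Choose the right end as the axis so the unknown pivot reaction has zero arm there.
Beam weight: 14.6 × 9.81 = 143.2 N down at 3.045 m → arm 3.045 m, τ = 143.2 × 3.045 = 436 N·m counterclockwise.
Box: 29 × 9.81 = 284.5 N down at 2.29 m → arm 2.29 m, τ = 284.5 × 2.29 = 651.5 N·m counterclockwise.
Speaker: 9.04 × 9.81 = 88.68 N down at 0.44 m → arm 0.44 m, τ = 88.68 × 0.44 = 39.02 N·m counterclockwise.
Load: 30.1 × 9.81 = 295.3 N down at 1.75 m → arm 1.75 m, τ = 295.3 × 1.75 = 516.8 N·m counterclockwise.
Net moment of the loads = 1643 N·m counterclockwise.
The upward force F acts at the left end, arm 6.09 m, giving F × 6.09 clockwise.
Setting net torque to zero: F × 6.09 = 1643 → F = 1643 / 6.09 = 270 N.

F ≈ 270 N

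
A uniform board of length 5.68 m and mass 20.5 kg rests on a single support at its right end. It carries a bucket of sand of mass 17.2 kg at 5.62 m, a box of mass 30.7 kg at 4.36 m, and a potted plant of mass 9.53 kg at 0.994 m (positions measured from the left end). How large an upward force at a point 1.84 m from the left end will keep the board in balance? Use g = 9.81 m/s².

About the right end:
Beam weight: 20.5 × 9.81 = 201.1 N down at 2.84 m → arm 2.84 m, τ = 201.1 × 2.84 = 571.1 N·m counterclockwise.
Bucket of sand: 17.2 × 9.81 = 168.7 N down at 5.62 m → arm 0.06 m, τ = 168.7 × 0.06 = 10.12 N·m counterclockwise.
Box: 30.7 × 9.81 = 301.2 N down at 4.36 m → arm 1.32 m, τ = 301.2 × 1.32 = 397.6 N·m counterclockwise.
Potted plant: 9.53 × 9.81 = 93.49 N down at 0.994 m → arm 4.686 m, τ = 93.49 × 4.686 = 438.1 N·m counterclockwise.
Net moment of the loads = 1417 N·m counterclockwise.
The upward force F acts at a point 1.84 m from the left end, arm 3.84 m, giving F × 3.84 clockwise.
Balancing moments: F × 3.84 = 1417, giving F = 1417 / 3.84 = 369 N.

F ≈ 369 N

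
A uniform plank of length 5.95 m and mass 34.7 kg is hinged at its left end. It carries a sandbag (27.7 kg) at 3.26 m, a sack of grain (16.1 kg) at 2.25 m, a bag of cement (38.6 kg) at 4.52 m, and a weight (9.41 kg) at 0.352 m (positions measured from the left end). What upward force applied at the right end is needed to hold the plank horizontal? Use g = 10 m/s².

F ≈ 685 N

Choose the left end as the axis so the unknown pivot reaction has zero arm there.
Beam weight: 34.7 × 10 = 347 N down at 2.975 m → arm 2.975 m, τ = 347 × 2.975 = 1032 N·m clockwise.
Sandbag: 27.7 × 10 = 277 N down at 3.26 m → arm 3.26 m, τ = 277 × 3.26 = 903 N·m clockwise.
Sack of grain: 16.1 × 10 = 161 N down at 2.25 m → arm 2.25 m, τ = 161 × 2.25 = 362.2 N·m clockwise.
Bag of cement: 38.6 × 10 = 386 N down at 4.52 m → arm 4.52 m, τ = 386 × 4.52 = 1745 N·m clockwise.
Weight: 9.41 × 10 = 94.1 N down at 0.352 m → arm 0.352 m, τ = 94.1 × 0.352 = 33.12 N·m clockwise.
Net moment of the loads = 4075 N·m clockwise.
The upward force F acts at the right end, arm 5.95 m, giving F × 5.95 counterclockwise.
For rotational equilibrium, F × 5.95 = 4075, so F = 4075 / 5.95 = 685 N.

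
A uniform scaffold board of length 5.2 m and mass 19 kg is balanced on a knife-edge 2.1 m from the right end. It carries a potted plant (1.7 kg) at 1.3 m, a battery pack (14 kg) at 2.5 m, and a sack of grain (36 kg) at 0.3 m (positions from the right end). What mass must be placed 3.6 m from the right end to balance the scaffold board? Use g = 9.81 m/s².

Choose the knife-edge (at 2.1 m from the right end) as the axis so the support reaction has zero arm there.
Beam weight: 19 × 9.81 = 186.4 N down at 2.6 m → arm 0.5 m, τ = 186.4 × 0.5 = 93.2 N·m counterclockwise.
Potted plant: 1.7 × 9.81 = 16.68 N down at 1.3 m → arm 0.8 m, τ = 16.68 × 0.8 = 13.34 N·m clockwise.
Battery pack: 14 × 9.81 = 137.3 N down at 2.5 m → arm 0.4 m, τ = 137.3 × 0.4 = 54.92 N·m counterclockwise.
Sack of grain: 36 × 9.81 = 353.2 N down at 0.3 m → arm 1.8 m, τ = 353.2 × 1.8 = 635.8 N·m clockwise.
Net moment of known loads = 501 N·m clockwise.
An unknown mass m at 3.6 m has arm 1.5 m; its moment is m·g·1.5 counterclockwise.
For rotational equilibrium, m × 9.81 × 1.5 = 501, so m = 501 / (9.81 × 1.5) = 34 kg.

m ≈ 34 kg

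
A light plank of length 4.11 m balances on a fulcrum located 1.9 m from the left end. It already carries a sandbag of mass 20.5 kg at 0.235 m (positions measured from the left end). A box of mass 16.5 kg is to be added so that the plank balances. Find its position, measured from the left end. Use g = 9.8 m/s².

x ≈ 3.97 m from the left end

Take moments about the fulcrum (at 1.9 m from the left end).
Sandbag: 20.5 × 9.8 = 200.9 N down at 0.235 m → arm 1.665 m, τ = 200.9 × 1.665 = 334.5 N·m counterclockwise.
Net moment of existing loads = 334.5 N·m counterclockwise.
The box weighs 16.5 × 9.8 = 161.7 N and must supply an equal clockwise moment, so its lever arm about the fulcrum is 334.5 / 161.7 = 2.07 m.
That puts it at 1.9 + 2.07 = 3.97 m from the left end.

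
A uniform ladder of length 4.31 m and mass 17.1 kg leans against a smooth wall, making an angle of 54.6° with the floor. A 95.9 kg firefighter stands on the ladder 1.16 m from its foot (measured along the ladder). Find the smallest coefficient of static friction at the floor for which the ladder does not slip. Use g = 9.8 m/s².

Taking torques about the foot of the ladder:
Ladder weight 17.1×9.8 = 167.6 N acts at 2.155 m along the ladder; its horizontal arm is 2.155·cos54.6° = 1.248 m → τ = 209.2 N·m clockwise.
Firefighter: 95.9×9.8 = 939.8 N at 1.16 m → arm 0.672 m → τ = 631.5 N·m clockwise.
Wall normal N acts horizontally at the top; its moment arm is the height L sinθ = 4.31·sin54.6° = 3.513 m, counterclockwise.
Balancing moments: N × 3.513 = 840.7, giving N = 239.3 N.
ΣFx = 0 ⇒ f = N_wall = 239.3 N. ΣFy = 0 ⇒ N_floor = 1107 N.
μ_min = f / N_floor = 239.3 / 1107 = 0.216.

μ_min ≈ 0.216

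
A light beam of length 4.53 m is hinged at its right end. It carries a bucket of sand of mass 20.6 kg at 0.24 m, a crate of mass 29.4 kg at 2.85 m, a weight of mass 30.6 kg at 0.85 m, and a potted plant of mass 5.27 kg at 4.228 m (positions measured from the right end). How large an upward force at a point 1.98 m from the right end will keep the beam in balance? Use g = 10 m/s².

F ≈ 692 N

Taking torques about the right end:
Bucket of sand: 20.6 × 10 = 206 N down at 0.24 m → arm 0.24 m, τ = 206 × 0.24 = 49.44 N·m counterclockwise.
Crate: 29.4 × 10 = 294 N down at 2.85 m → arm 2.85 m, τ = 294 × 2.85 = 837.9 N·m counterclockwise.
Weight: 30.6 × 10 = 306 N down at 0.85 m → arm 0.85 m, τ = 306 × 0.85 = 260.1 N·m counterclockwise.
Potted plant: 5.27 × 10 = 52.7 N down at 4.228 m → arm 4.228 m, τ = 52.7 × 4.228 = 222.8 N·m counterclockwise.
Net moment of the loads = 1370 N·m counterclockwise.
The upward force F acts at a point 1.98 m from the right end, arm 1.98 m, giving F × 1.98 clockwise.
Balancing moments: F × 1.98 = 1370, giving F = 1370 / 1.98 = 692 N.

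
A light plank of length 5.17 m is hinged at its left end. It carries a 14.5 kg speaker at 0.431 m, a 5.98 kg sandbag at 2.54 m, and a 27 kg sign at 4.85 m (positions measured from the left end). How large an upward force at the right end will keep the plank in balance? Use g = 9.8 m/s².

F ≈ 289 N

Taking torques about the left end:
Speaker: 14.5 × 9.8 = 142.1 N down at 0.431 m → arm 0.431 m, τ = 142.1 × 0.431 = 61.25 N·m clockwise.
Sandbag: 5.98 × 9.8 = 58.6 N down at 2.54 m → arm 2.54 m, τ = 58.6 × 2.54 = 148.8 N·m clockwise.
Sign: 27 × 9.8 = 264.6 N down at 4.85 m → arm 4.85 m, τ = 264.6 × 4.85 = 1283 N·m clockwise.
Net moment of the loads = 1493 N·m clockwise.
The upward force F acts at the right end, arm 5.17 m, giving F × 5.17 counterclockwise.
Balancing moments: F × 5.17 = 1493, giving F = 1493 / 5.17 = 289 N.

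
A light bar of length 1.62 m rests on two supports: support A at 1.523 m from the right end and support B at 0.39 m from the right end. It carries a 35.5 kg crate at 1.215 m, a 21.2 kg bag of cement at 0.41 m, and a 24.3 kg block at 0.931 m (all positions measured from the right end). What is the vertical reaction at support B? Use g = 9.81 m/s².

About support A:
Crate: 35.5 × 9.81 = 348.3 N down at 1.215 m → arm 0.3078 m, τ = 348.3 × 0.3078 = 107.2 N·m clockwise.
Bag of cement: 21.2 × 9.81 = 208 N down at 0.41 m → arm 1.113 m, τ = 208 × 1.113 = 231.5 N·m clockwise.
Block: 24.3 × 9.81 = 238.4 N down at 0.931 m → arm 0.5918 m, τ = 238.4 × 0.5918 = 141.1 N·m clockwise.
Net load moment about support A = 479.8 N·m clockwise.
Reaction R at support B is upward at 0.39 m, arm 1.133 m → moment R × 1.133 counterclockwise.
Balancing moments: R × 1.133 = 479.8, giving R = 423 N.

R_B ≈ 423 N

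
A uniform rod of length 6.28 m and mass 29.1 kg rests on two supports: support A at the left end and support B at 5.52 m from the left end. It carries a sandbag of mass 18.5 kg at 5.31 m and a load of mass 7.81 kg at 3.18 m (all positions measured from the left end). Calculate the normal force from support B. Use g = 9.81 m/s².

About support A:
Beam weight: 29.1 × 9.81 = 285.5 N down at 3.14 m → arm 3.14 m, τ = 285.5 × 3.14 = 896.5 N·m clockwise.
Sandbag: 18.5 × 9.81 = 181.5 N down at 5.31 m → arm 5.31 m, τ = 181.5 × 5.31 = 963.8 N·m clockwise.
Load: 7.81 × 9.81 = 76.62 N down at 3.18 m → arm 3.18 m, τ = 76.62 × 3.18 = 243.7 N·m clockwise.
Net load moment about support A = 2104 N·m clockwise.
Reaction R at support B is upward at 5.52 m, arm 5.52 m → moment R × 5.52 counterclockwise.
Setting net torque to zero: R × 5.52 = 2104 → R = 381 N.

R_B ≈ 381 N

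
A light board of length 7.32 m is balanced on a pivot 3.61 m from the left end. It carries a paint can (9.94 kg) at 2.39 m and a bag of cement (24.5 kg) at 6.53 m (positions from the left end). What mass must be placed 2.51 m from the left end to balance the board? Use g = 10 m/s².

m ≈ 54 kg

Choose the pivot (at 3.61 m from the left end) as the axis so the support reaction has zero arm there.
Paint can: 9.94 × 10 = 99.4 N down at 2.39 m → arm 1.22 m, τ = 99.4 × 1.22 = 121.3 N·m counterclockwise.
Bag of cement: 24.5 × 10 = 245 N down at 6.53 m → arm 2.92 m, τ = 245 × 2.92 = 715.4 N·m clockwise.
Net moment of known loads = 594.1 N·m clockwise.
An unknown mass m at 2.51 m has arm 1.1 m; its moment is m·g·1.1 counterclockwise.
Balancing moments: m × 10 × 1.1 = 594.1, giving m = 594.1 / (10 × 1.1) = 54 kg.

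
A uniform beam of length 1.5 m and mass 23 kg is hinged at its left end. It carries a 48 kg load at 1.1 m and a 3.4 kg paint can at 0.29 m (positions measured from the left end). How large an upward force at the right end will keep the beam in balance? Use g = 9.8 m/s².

Taking torques about the left end:
Beam weight: 23 × 9.8 = 225.4 N down at 0.75 m → arm 0.75 m, τ = 225.4 × 0.75 = 169.1 N·m clockwise.
Load: 48 × 9.8 = 470.4 N down at 1.1 m → arm 1.1 m, τ = 470.4 × 1.1 = 517.4 N·m clockwise.
Paint can: 3.4 × 9.8 = 33.32 N down at 0.29 m → arm 0.29 m, τ = 33.32 × 0.29 = 9.663 N·m clockwise.
Net moment of the loads = 696.2 N·m clockwise.
The upward force F acts at the right end, arm 1.5 m, giving F × 1.5 counterclockwise.
Setting net torque to zero: F × 1.5 = 696.2 → F = 696.2 / 1.5 = 464 N.

F ≈ 464 N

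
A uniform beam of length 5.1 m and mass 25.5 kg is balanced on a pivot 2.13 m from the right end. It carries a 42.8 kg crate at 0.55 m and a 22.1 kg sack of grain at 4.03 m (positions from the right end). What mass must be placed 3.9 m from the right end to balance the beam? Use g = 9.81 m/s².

m ≈ 8.43 kg

Take moments about the pivot (at 2.13 m from the right end).
Beam weight: 25.5 × 9.81 = 250.2 N down at 2.55 m → arm 0.42 m, τ = 250.2 × 0.42 = 105.1 N·m counterclockwise.
Crate: 42.8 × 9.81 = 419.9 N down at 0.55 m → arm 1.58 m, τ = 419.9 × 1.58 = 663.4 N·m clockwise.
Sack of grain: 22.1 × 9.81 = 216.8 N down at 4.03 m → arm 1.9 m, τ = 216.8 × 1.9 = 411.9 N·m counterclockwise.
Net moment of known loads = 146.4 N·m clockwise.
An unknown mass m at 3.9 m has arm 1.77 m; its moment is m·g·1.77 counterclockwise.
Στ = 0 ⇒ m × 9.81 × 1.77 = 146.4 ⇒ m = 146.4 / (9.81 × 1.77) = 8.43 kg.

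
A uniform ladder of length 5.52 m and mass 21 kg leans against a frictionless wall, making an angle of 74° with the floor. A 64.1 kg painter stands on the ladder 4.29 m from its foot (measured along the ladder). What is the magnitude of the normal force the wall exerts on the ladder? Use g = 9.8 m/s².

Taking torques about the foot of the ladder:
Ladder weight 21×9.8 = 205.8 N acts at 2.76 m along the ladder; its horizontal arm is 2.76·cos74° = 0.7608 m → τ = 156.6 N·m clockwise.
Painter: 64.1×9.8 = 628.2 N at 4.29 m → arm 1.182 m → τ = 742.5 N·m clockwise.
Wall normal N acts horizontally at the top; its moment arm is the height L sinθ = 5.52·sin74° = 5.306 m, counterclockwise.
For rotational equilibrium, N × 5.306 = 899.1, so N = 169 N.

N_wall ≈ 169 N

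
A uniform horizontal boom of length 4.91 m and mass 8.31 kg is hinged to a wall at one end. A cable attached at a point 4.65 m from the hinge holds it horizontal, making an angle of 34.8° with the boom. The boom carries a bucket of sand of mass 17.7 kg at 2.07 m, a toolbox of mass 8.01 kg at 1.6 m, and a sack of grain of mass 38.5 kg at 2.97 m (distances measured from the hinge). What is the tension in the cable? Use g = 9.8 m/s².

T ≈ 680 N

Choose the hinge as the axis so the unknown hinge reaction has zero arm there.
Beam weight: 8.31 × 9.8 = 81.44 N down at 2.455 m → arm 2.455 m, τ = 81.44 × 2.455 = 199.9 N·m clockwise.
Bucket of sand: 17.7 × 9.8 = 173.5 N down at 2.07 m → arm 2.07 m, τ = 173.5 × 2.07 = 359.1 N·m clockwise.
Toolbox: 8.01 × 9.8 = 78.5 N down at 1.6 m → arm 1.6 m, τ = 78.5 × 1.6 = 125.6 N·m clockwise.
Sack of grain: 38.5 × 9.8 = 377.3 N down at 2.97 m → arm 2.97 m, τ = 377.3 × 2.97 = 1121 N·m clockwise.
Total clockwise load moment = 1806 N·m.
The cable tension T acts at 4.65 m; only its component perpendicular to the boom, T sinθ, produces torque. sin 34.8° = 0.5707.
Setting net torque to zero: T × 4.65 × 0.5707 = 1806 → T = 1806 / 2.654 = 680 N.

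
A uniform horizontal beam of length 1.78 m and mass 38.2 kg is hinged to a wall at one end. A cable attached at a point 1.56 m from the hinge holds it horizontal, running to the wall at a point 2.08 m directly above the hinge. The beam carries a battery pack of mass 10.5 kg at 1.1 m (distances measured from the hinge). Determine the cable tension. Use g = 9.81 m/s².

Take moments about the hinge.
Beam weight: 38.2 × 9.81 = 374.7 N down at 0.89 m → arm 0.89 m, τ = 374.7 × 0.89 = 333.5 N·m clockwise.
Battery pack: 10.5 × 9.81 = 103 N down at 1.1 m → arm 1.1 m, τ = 103 × 1.1 = 113.3 N·m clockwise.
Total clockwise load moment = 446.8 N·m.
The cable tension T acts at 1.56 m; only its component perpendicular to the beam, T sinθ, produces torque. sinθ = h/√(h²+d²) = 2.08/√(2.08²+1.56²) = 0.8.
Balancing moments: T × 1.56 × 0.8 = 446.8, giving T = 446.8 / 1.248 = 358 N.

T ≈ 358 N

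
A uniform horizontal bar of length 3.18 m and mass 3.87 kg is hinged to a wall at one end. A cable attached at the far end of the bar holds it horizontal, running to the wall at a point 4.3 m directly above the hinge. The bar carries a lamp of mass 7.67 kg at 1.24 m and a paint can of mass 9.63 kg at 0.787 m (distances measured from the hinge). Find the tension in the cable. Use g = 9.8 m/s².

T ≈ 89.1 N

Sum moments about the hinge (the unknown hinge reaction has zero arm there).
Beam weight: 3.87 × 9.8 = 37.93 N down at 1.59 m → arm 1.59 m, τ = 37.93 × 1.59 = 60.31 N·m clockwise.
Lamp: 7.67 × 9.8 = 75.17 N down at 1.24 m → arm 1.24 m, τ = 75.17 × 1.24 = 93.21 N·m clockwise.
Paint can: 9.63 × 9.8 = 94.37 N down at 0.787 m → arm 0.787 m, τ = 94.37 × 0.787 = 74.27 N·m clockwise.
Total clockwise load moment = 227.8 N·m.
The cable tension T acts at 3.18 m; only its component perpendicular to the bar, T sinθ, produces torque. sinθ = h/√(h²+d²) = 4.3/√(4.3²+3.18²) = 0.804.
For rotational equilibrium, T × 3.18 × 0.804 = 227.8, so T = 227.8 / 2.557 = 89.1 N.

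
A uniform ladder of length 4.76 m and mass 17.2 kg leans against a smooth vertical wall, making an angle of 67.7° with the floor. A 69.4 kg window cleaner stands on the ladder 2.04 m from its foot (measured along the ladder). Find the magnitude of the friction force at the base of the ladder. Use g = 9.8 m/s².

About the foot of the ladder:
Ladder weight 17.2×9.8 = 168.6 N acts at 2.38 m along the ladder; its horizontal arm is 2.38·cos67.7° = 0.9031 m → τ = 152.3 N·m clockwise.
Window cleaner: 69.4×9.8 = 680.1 N at 2.04 m → arm 0.7741 m → τ = 526.5 N·m clockwise.
Wall normal N acts horizontally at the top; its moment arm is the height L sinθ = 4.76·sin67.7° = 4.404 m, counterclockwise.
Setting net torque to zero: N × 4.404 = 678.8 → N = 154 N.
ΣFx = 0: friction at the foot balances the wall's push, so f = N_wall = 154 N.

f ≈ 154 N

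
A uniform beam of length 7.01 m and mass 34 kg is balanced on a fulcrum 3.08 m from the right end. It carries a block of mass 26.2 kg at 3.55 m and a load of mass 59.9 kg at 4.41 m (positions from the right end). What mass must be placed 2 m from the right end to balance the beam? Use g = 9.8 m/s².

m ≈ 98.5 kg

Taking torques about the fulcrum (at 3.08 m from the right end):
Beam weight: 34 × 9.8 = 333.2 N down at 3.505 m → arm 0.425 m, τ = 333.2 × 0.425 = 141.6 N·m counterclockwise.
Block: 26.2 × 9.8 = 256.8 N down at 3.55 m → arm 0.47 m, τ = 256.8 × 0.47 = 120.7 N·m counterclockwise.
Load: 59.9 × 9.8 = 587 N down at 4.41 m → arm 1.33 m, τ = 587 × 1.33 = 780.7 N·m counterclockwise.
Net moment of known loads = 1043 N·m counterclockwise.
An unknown mass m at 2 m has arm 1.08 m; its moment is m·g·1.08 clockwise.
Setting net torque to zero: m × 9.8 × 1.08 = 1043 → m = 1043 / (9.8 × 1.08) = 98.5 kg.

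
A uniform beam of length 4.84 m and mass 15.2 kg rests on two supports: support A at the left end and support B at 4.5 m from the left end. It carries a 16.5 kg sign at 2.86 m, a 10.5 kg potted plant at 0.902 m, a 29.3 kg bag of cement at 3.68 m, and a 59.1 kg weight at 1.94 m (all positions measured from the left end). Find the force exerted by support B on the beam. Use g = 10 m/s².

R_B ≈ 702 N

Taking torques about support A:
Beam weight: 15.2 × 10 = 152 N down at 2.42 m → arm 2.42 m, τ = 152 × 2.42 = 367.8 N·m clockwise.
Sign: 16.5 × 10 = 165 N down at 2.86 m → arm 2.86 m, τ = 165 × 2.86 = 471.9 N·m clockwise.
Potted plant: 10.5 × 10 = 105 N down at 0.902 m → arm 0.902 m, τ = 105 × 0.902 = 94.71 N·m clockwise.
Bag of cement: 29.3 × 10 = 293 N down at 3.68 m → arm 3.68 m, τ = 293 × 3.68 = 1078 N·m clockwise.
Weight: 59.1 × 10 = 591 N down at 1.94 m → arm 1.94 m, τ = 591 × 1.94 = 1147 N·m clockwise.
Net load moment about support A = 3159 N·m clockwise.
Reaction R at support B is upward at 4.5 m, arm 4.5 m → moment R × 4.5 counterclockwise.
For rotational equilibrium, R × 4.5 = 3159, so R = 702 N.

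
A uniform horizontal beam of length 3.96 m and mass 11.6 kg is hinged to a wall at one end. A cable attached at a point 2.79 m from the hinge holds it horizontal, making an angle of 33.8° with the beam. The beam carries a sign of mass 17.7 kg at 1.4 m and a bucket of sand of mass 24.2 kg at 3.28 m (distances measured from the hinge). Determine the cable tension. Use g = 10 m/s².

T ≈ 819 N

Taking torques about the hinge:
Beam weight: 11.6 × 10 = 116 N down at 1.98 m → arm 1.98 m, τ = 116 × 1.98 = 229.7 N·m clockwise.
Sign: 17.7 × 10 = 177 N down at 1.4 m → arm 1.4 m, τ = 177 × 1.4 = 247.8 N·m clockwise.
Bucket of sand: 24.2 × 10 = 242 N down at 3.28 m → arm 3.28 m, τ = 242 × 3.28 = 793.8 N·m clockwise.
Total clockwise load moment = 1271 N·m.
The cable tension T acts at 2.79 m; only its component perpendicular to the beam, T sinθ, produces torque. sin 33.8° = 0.5563.
For rotational equilibrium, T × 2.79 × 0.5563 = 1271, so T = 1271 / 1.552 = 819 N.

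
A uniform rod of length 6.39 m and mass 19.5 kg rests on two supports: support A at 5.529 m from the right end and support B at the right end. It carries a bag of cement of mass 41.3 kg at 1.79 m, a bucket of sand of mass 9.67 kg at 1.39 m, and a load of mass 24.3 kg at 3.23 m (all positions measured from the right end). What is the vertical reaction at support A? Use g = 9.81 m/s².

About support B:
Beam weight: 19.5 × 9.81 = 191.3 N down at 3.195 m → arm 3.195 m, τ = 191.3 × 3.195 = 611.2 N·m counterclockwise.
Bag of cement: 41.3 × 9.81 = 405.2 N down at 1.79 m → arm 1.79 m, τ = 405.2 × 1.79 = 725.3 N·m counterclockwise.
Bucket of sand: 9.67 × 9.81 = 94.86 N down at 1.39 m → arm 1.39 m, τ = 94.86 × 1.39 = 131.9 N·m counterclockwise.
Load: 24.3 × 9.81 = 238.4 N down at 3.23 m → arm 3.23 m, τ = 238.4 × 3.23 = 770 N·m counterclockwise.
Net load moment about support B = 2238 N·m counterclockwise.
Reaction R at support A is upward at 5.529 m, arm 5.529 m → moment R × 5.529 clockwise.
For rotational equilibrium, R × 5.529 = 2238, so R = 405 N.

R_A ≈ 405 N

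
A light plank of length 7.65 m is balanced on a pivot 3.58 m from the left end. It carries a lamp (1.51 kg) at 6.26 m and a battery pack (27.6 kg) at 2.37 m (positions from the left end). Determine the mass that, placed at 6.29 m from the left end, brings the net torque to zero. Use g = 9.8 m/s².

Choose the pivot (at 3.58 m from the left end) as the axis so the support reaction has zero arm there.
Lamp: 1.51 × 9.8 = 14.8 N down at 6.26 m → arm 2.68 m, τ = 14.8 × 2.68 = 39.66 N·m clockwise.
Battery pack: 27.6 × 9.8 = 270.5 N down at 2.37 m → arm 1.21 m, τ = 270.5 × 1.21 = 327.3 N·m counterclockwise.
Net moment of known loads = 287.6 N·m counterclockwise.
An unknown mass m at 6.29 m has arm 2.71 m; its moment is m·g·2.71 clockwise.
For rotational equilibrium, m × 9.8 × 2.71 = 287.6, so m = 287.6 / (9.8 × 2.71) = 10.8 kg.

m ≈ 10.8 kg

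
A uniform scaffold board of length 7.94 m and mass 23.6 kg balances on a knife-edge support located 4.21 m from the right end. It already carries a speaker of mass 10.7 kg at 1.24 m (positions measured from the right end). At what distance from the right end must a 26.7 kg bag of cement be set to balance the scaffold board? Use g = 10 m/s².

x ≈ 5.61 m from the right end

About the knife-edge support (at 4.21 m from the right end):
Beam weight: 23.6 × 10 = 236 N down at 3.97 m → arm 0.24 m, τ = 236 × 0.24 = 56.64 N·m clockwise.
Speaker: 10.7 × 10 = 107 N down at 1.24 m → arm 2.97 m, τ = 107 × 2.97 = 317.8 N·m clockwise.
Net moment of existing loads = 374.4 N·m clockwise.
The bag of cement weighs 26.7 × 10 = 267 N and must supply an equal counterclockwise moment, so its lever arm about the knife-edge support is 374.4 / 267 = 1.4 m.
That puts it at 4.21 + 1.4 = 5.61 m from the right end.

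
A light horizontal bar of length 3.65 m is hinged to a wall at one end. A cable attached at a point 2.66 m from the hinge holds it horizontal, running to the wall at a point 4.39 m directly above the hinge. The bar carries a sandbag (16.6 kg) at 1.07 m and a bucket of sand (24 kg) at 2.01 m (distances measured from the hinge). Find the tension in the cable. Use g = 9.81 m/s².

Sum moments about the hinge (the unknown hinge reaction has zero arm there).
Sandbag: 16.6 × 9.81 = 162.8 N down at 1.07 m → arm 1.07 m, τ = 162.8 × 1.07 = 174.2 N·m clockwise.
Bucket of sand: 24 × 9.81 = 235.4 N down at 2.01 m → arm 2.01 m, τ = 235.4 × 2.01 = 473.2 N·m clockwise.
Total clockwise load moment = 647.4 N·m.
The cable tension T acts at 2.66 m; only its component perpendicular to the bar, T sinθ, produces torque. sinθ = h/√(h²+d²) = 4.39/√(4.39²+2.66²) = 0.8553.
For rotational equilibrium, T × 2.66 × 0.8553 = 647.4, so T = 647.4 / 2.275 = 285 N.

T ≈ 285 N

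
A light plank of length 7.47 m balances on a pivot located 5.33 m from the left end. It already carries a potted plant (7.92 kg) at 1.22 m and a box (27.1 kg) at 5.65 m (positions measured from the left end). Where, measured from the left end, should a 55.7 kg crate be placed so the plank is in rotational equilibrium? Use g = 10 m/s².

x ≈ 5.76 m from the left end

Take moments about the pivot (at 5.33 m from the left end).
Potted plant: 7.92 × 10 = 79.2 N down at 1.22 m → arm 4.11 m, τ = 79.2 × 4.11 = 325.5 N·m counterclockwise.
Box: 27.1 × 10 = 271 N down at 5.65 m → arm 0.32 m, τ = 271 × 0.32 = 86.72 N·m clockwise.
Net moment of existing loads = 238.8 N·m counterclockwise.
The crate weighs 55.7 × 10 = 557 N and must supply an equal clockwise moment, so its lever arm about the pivot is 238.8 / 557 = 0.429 m.
That puts it at 5.33 + 0.429 = 5.76 m from the left end.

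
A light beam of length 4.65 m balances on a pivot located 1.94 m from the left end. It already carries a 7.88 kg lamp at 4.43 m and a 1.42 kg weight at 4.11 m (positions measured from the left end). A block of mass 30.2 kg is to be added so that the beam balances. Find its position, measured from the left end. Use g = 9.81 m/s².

x ≈ 1.19 m from the left end

Sum moments about the pivot (at 1.94 m from the left end) (the support reaction has zero arm there).
Lamp: 7.88 × 9.81 = 77.3 N down at 4.43 m → arm 2.49 m, τ = 77.3 × 2.49 = 192.5 N·m clockwise.
Weight: 1.42 × 9.81 = 13.93 N down at 4.11 m → arm 2.17 m, τ = 13.93 × 2.17 = 30.23 N·m clockwise.
Net moment of existing loads = 222.7 N·m clockwise.
The block weighs 30.2 × 9.81 = 296.3 N and must supply an equal counterclockwise moment, so its lever arm about the pivot is 222.7 / 296.3 = 0.752 m.
That puts it at 1.94 − 0.752 = 1.19 m from the left end.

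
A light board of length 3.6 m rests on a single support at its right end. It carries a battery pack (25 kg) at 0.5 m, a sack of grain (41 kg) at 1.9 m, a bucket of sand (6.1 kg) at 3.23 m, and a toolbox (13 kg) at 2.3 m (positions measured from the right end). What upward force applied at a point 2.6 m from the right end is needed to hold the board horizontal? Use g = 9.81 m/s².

F ≈ 528 N

Choose the right end as the axis so the unknown pivot reaction has zero arm there.
Battery pack: 25 × 9.81 = 245.2 N down at 0.5 m → arm 0.5 m, τ = 245.2 × 0.5 = 122.6 N·m counterclockwise.
Sack of grain: 41 × 9.81 = 402.2 N down at 1.9 m → arm 1.9 m, τ = 402.2 × 1.9 = 764.2 N·m counterclockwise.
Bucket of sand: 6.1 × 9.81 = 59.84 N down at 3.23 m → arm 3.23 m, τ = 59.84 × 3.23 = 193.3 N·m counterclockwise.
Toolbox: 13 × 9.81 = 127.5 N down at 2.3 m → arm 2.3 m, τ = 127.5 × 2.3 = 293.2 N·m counterclockwise.
Net moment of the loads = 1373 N·m counterclockwise.
The upward force F acts at a point 2.6 m from the right end, arm 2.6 m, giving F × 2.6 clockwise.
For rotational equilibrium, F × 2.6 = 1373, so F = 1373 / 2.6 = 528 N.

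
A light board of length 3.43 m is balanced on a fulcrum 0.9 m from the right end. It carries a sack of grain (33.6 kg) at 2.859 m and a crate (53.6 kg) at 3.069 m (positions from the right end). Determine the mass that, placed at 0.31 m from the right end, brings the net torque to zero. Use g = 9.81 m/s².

Sum moments about the fulcrum (at 0.9 m from the right end) (the support reaction has zero arm there).
Sack of grain: 33.6 × 9.81 = 329.6 N down at 2.859 m → arm 1.959 m, τ = 329.6 × 1.959 = 645.7 N·m counterclockwise.
Crate: 53.6 × 9.81 = 525.8 N down at 3.069 m → arm 2.169 m, τ = 525.8 × 2.169 = 1140 N·m counterclockwise.
Net moment of known loads = 1786 N·m counterclockwise.
An unknown mass m at 0.31 m has arm 0.59 m; its moment is m·g·0.59 clockwise.
Balancing moments: m × 9.81 × 0.59 = 1786, giving m = 1786 / (9.81 × 0.59) = 309 kg.

m ≈ 309 kg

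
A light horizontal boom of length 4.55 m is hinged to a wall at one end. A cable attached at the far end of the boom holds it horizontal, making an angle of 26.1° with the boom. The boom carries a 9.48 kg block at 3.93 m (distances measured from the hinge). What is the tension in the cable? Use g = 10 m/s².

Take moments about the hinge.
Block: 9.48 × 10 = 94.8 N down at 3.93 m → arm 3.93 m, τ = 94.8 × 3.93 = 372.6 N·m clockwise.
Total clockwise load moment = 372.6 N·m.
The cable tension T acts at 4.55 m; only its component perpendicular to the boom, T sinθ, produces torque. sin 26.1° = 0.4399.
For rotational equilibrium, T × 4.55 × 0.4399 = 372.6, so T = 372.6 / 2.002 = 186 N.

T ≈ 186 N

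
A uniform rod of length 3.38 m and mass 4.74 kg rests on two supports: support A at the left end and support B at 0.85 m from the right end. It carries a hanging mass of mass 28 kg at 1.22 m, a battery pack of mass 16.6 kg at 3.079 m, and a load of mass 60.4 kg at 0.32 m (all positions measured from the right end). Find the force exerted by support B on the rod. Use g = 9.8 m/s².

R_B ≈ 1000 N

Choose support A as the axis so its reaction then has zero moment arm.
Beam weight: 4.74 × 9.8 = 46.45 N down at 1.69 m → arm 1.69 m, τ = 46.45 × 1.69 = 78.5 N·m clockwise.
Hanging mass: 28 × 9.8 = 274.4 N down at 1.22 m → arm 2.16 m, τ = 274.4 × 2.16 = 592.7 N·m clockwise.
Battery pack: 16.6 × 9.8 = 162.7 N down at 3.079 m → arm 0.301 m, τ = 162.7 × 0.301 = 48.97 N·m clockwise.
Load: 60.4 × 9.8 = 591.9 N down at 0.32 m → arm 3.06 m, τ = 591.9 × 3.06 = 1811 N·m clockwise.
Net load moment about support A = 2531 N·m clockwise.
Reaction R at support B is upward at 0.85 m, arm 2.53 m → moment R × 2.53 counterclockwise.
Setting net torque to zero: R × 2.53 = 2531 → R = 1000 N.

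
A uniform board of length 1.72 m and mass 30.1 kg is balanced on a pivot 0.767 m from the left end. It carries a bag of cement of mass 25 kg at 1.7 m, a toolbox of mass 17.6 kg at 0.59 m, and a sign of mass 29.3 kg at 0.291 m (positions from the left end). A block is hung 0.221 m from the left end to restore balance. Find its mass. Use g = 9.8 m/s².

m ≈ 16.6 kg

Taking torques about the pivot (at 0.767 m from the left end):
Beam weight: 30.1 × 9.8 = 295 N down at 0.86 m → arm 0.093 m, τ = 295 × 0.093 = 27.43 N·m clockwise.
Bag of cement: 25 × 9.8 = 245 N down at 1.7 m → arm 0.933 m, τ = 245 × 0.933 = 228.6 N·m clockwise.
Toolbox: 17.6 × 9.8 = 172.5 N down at 0.59 m → arm 0.177 m, τ = 172.5 × 0.177 = 30.53 N·m counterclockwise.
Sign: 29.3 × 9.8 = 287.1 N down at 0.291 m → arm 0.476 m, τ = 287.1 × 0.476 = 136.7 N·m counterclockwise.
Net moment of known loads = 88.8 N·m clockwise.
An unknown mass m at 0.221 m has arm 0.546 m; its moment is m·g·0.546 counterclockwise.
Στ = 0 ⇒ m × 9.8 × 0.546 = 88.8 ⇒ m = 88.8 / (9.8 × 0.546) = 16.6 kg.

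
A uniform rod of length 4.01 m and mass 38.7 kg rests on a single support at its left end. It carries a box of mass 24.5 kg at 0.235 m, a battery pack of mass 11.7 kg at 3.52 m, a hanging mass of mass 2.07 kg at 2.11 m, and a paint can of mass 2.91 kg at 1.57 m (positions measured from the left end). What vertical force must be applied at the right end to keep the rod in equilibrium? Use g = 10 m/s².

F ≈ 333 N

Taking torques about the left end:
Beam weight: 38.7 × 10 = 387 N down at 2.005 m → arm 2.005 m, τ = 387 × 2.005 = 775.9 N·m clockwise.
Box: 24.5 × 10 = 245 N down at 0.235 m → arm 0.235 m, τ = 245 × 0.235 = 57.57 N·m clockwise.
Battery pack: 11.7 × 10 = 117 N down at 3.52 m → arm 3.52 m, τ = 117 × 3.52 = 411.8 N·m clockwise.
Hanging mass: 2.07 × 10 = 20.7 N down at 2.11 m → arm 2.11 m, τ = 20.7 × 2.11 = 43.68 N·m clockwise.
Paint can: 2.91 × 10 = 29.1 N down at 1.57 m → arm 1.57 m, τ = 29.1 × 1.57 = 45.69 N·m clockwise.
Net moment of the loads = 1335 N·m clockwise.
The upward force F acts at the right end, arm 4.01 m, giving F × 4.01 counterclockwise.
For rotational equilibrium, F × 4.01 = 1335, so F = 1335 / 4.01 = 333 N.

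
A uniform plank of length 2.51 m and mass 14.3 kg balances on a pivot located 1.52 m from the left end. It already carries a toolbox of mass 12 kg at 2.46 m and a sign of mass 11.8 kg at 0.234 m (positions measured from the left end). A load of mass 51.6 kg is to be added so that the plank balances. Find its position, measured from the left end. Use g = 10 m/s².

Sum moments about the pivot (at 1.52 m from the left end) (the support reaction has zero arm there).
Beam weight: 14.3 × 10 = 143 N down at 1.255 m → arm 0.265 m, τ = 143 × 0.265 = 37.9 N·m counterclockwise.
Toolbox: 12 × 10 = 120 N down at 2.46 m → arm 0.94 m, τ = 120 × 0.94 = 112.8 N·m clockwise.
Sign: 11.8 × 10 = 118 N down at 0.234 m → arm 1.286 m, τ = 118 × 1.286 = 151.7 N·m counterclockwise.
Net moment of existing loads = 76.8 N·m counterclockwise.
The load weighs 51.6 × 10 = 516 N and must supply an equal clockwise moment, so its lever arm about the pivot is 76.8 / 516 = 0.149 m.
That puts it at 1.52 + 0.149 = 1.67 m from the left end.

x ≈ 1.67 m from the left end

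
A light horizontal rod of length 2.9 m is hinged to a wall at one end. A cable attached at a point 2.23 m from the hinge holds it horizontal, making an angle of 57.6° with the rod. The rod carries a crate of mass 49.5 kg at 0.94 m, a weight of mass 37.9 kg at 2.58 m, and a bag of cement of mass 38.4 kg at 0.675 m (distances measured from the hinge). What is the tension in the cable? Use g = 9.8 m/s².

About the hinge:
Crate: 49.5 × 9.8 = 485.1 N down at 0.94 m → arm 0.94 m, τ = 485.1 × 0.94 = 456 N·m clockwise.
Weight: 37.9 × 9.8 = 371.4 N down at 2.58 m → arm 2.58 m, τ = 371.4 × 2.58 = 958.2 N·m clockwise.
Bag of cement: 38.4 × 9.8 = 376.3 N down at 0.675 m → arm 0.675 m, τ = 376.3 × 0.675 = 254 N·m clockwise.
Total clockwise load moment = 1668 N·m.
The cable tension T acts at 2.23 m; only its component perpendicular to the rod, T sinθ, produces torque. sin 57.6° = 0.8443.
For rotational equilibrium, T × 2.23 × 0.8443 = 1668, so T = 1668 / 1.883 = 886 N.

T ≈ 886 N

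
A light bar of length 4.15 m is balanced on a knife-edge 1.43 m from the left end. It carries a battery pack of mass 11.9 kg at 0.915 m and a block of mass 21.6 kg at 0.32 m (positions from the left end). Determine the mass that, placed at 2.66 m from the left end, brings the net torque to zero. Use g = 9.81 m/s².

m ≈ 24.5 kg

Take moments about the knife-edge (at 1.43 m from the left end).
Battery pack: 11.9 × 9.81 = 116.7 N down at 0.915 m → arm 0.515 m, τ = 116.7 × 0.515 = 60.1 N·m counterclockwise.
Block: 21.6 × 9.81 = 211.9 N down at 0.32 m → arm 1.11 m, τ = 211.9 × 1.11 = 235.2 N·m counterclockwise.
Net moment of known loads = 295.3 N·m counterclockwise.
An unknown mass m at 2.66 m has arm 1.23 m; its moment is m·g·1.23 clockwise.
Setting net torque to zero: m × 9.81 × 1.23 = 295.3 → m = 295.3 / (9.81 × 1.23) = 24.5 kg.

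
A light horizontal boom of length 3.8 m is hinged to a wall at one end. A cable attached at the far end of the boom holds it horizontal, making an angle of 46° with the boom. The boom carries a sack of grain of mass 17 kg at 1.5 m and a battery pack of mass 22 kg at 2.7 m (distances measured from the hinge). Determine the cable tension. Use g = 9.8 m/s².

Choose the hinge as the axis so the unknown hinge reaction has zero arm there.
Sack of grain: 17 × 9.8 = 166.6 N down at 1.5 m → arm 1.5 m, τ = 166.6 × 1.5 = 249.9 N·m clockwise.
Battery pack: 22 × 9.8 = 215.6 N down at 2.7 m → arm 2.7 m, τ = 215.6 × 2.7 = 582.1 N·m clockwise.
Total clockwise load moment = 832 N·m.
The cable tension T acts at 3.8 m; only its component perpendicular to the boom, T sinθ, produces torque. sin 46° = 0.7193.
Setting net torque to zero: T × 3.8 × 0.7193 = 832 → T = 832 / 2.733 = 304 N.

T ≈ 304 N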